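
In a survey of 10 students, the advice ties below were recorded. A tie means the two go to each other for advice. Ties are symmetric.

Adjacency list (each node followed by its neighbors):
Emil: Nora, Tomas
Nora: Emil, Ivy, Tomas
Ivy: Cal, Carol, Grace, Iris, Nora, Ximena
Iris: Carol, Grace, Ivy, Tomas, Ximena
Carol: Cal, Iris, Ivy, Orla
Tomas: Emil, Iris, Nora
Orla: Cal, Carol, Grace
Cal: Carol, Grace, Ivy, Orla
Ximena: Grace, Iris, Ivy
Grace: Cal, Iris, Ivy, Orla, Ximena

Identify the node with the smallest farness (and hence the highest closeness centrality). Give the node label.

Ivy

Farness (sum of distances to all others) for each node — Cal:16, Carol:15, Emil:22, Grace:14, Iris:13, Ivy:12, Nora:16, Orla:19, Tomas:17, Ximena:16.
The smallest farness is 12, for Ivy, so Ivy has the highest closeness.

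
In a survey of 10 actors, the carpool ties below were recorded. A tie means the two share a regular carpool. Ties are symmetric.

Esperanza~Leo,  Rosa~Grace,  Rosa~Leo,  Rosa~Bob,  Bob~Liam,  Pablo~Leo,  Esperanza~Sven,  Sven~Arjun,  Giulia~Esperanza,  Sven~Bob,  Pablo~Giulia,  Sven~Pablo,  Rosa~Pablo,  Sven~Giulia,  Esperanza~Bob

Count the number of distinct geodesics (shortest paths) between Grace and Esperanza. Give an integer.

2

The shortest distance is 3. The length-3 paths are: Grace–Rosa–Leo–Esperanza; Grace–Rosa–Bob–Esperanza.
That gives 2 distinct shortest paths.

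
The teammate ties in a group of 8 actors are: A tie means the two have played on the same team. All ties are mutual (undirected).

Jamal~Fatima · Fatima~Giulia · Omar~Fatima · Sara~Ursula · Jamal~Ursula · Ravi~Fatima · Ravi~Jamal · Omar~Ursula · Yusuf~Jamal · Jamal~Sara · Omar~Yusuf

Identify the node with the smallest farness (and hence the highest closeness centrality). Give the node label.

Farness (sum of distances to all others) for each node — Fatima:10, Giulia:16, Jamal:9, Omar:11, Ravi:12, Sara:13, Ursula:12, Yusuf:13.
The smallest farness is 9, for Jamal, so Jamal has the highest closeness.

Jamal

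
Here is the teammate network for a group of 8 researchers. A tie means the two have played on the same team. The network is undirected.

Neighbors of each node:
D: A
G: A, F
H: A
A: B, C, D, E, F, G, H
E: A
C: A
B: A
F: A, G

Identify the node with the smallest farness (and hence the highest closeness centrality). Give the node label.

A

Farness (sum of distances to all others) for each node — A:7, B:13, C:13, D:13, E:13, F:12, G:12, H:13.
The smallest farness is 7, for A, so A has the highest closeness.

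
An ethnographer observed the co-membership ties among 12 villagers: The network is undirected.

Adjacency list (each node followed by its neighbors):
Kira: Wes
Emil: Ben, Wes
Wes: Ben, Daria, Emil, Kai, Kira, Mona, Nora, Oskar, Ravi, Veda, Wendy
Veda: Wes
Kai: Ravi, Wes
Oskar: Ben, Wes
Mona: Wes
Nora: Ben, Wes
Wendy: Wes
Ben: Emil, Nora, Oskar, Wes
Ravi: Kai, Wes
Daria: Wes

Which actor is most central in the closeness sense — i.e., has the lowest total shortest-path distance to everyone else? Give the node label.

Farness (sum of distances to all others) for each node — Ben:18, Daria:21, Emil:20, Kai:20, Kira:21, Mona:21, Nora:20, Oskar:20, Ravi:20, Veda:21, Wendy:21, Wes:11.
The smallest farness is 11, for Wes, so Wes has the highest closeness.

Wes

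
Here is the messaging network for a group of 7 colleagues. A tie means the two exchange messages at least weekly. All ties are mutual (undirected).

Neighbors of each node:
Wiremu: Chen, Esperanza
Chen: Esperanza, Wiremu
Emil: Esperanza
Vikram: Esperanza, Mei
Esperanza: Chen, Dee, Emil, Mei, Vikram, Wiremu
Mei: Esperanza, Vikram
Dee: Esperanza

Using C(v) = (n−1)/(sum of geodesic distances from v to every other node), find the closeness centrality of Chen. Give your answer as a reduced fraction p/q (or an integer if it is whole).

3/5

Distances from Chen: Dee:2, Emil:2, Esperanza:1, Mei:2, Vikram:2, Wiremu:1. Sum = 10.
n = 7, so closeness = 6/10 = 3/5.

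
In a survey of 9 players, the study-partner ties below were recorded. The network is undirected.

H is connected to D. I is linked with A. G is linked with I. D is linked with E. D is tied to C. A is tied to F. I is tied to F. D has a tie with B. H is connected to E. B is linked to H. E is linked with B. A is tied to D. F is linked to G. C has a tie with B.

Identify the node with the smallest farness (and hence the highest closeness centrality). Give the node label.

Farness (sum of distances to all others) for each node — A:13, B:16, C:18, D:12, E:17, F:17, G:23, H:17, I:17.
The smallest farness is 12, for D, so D has the highest closeness.

D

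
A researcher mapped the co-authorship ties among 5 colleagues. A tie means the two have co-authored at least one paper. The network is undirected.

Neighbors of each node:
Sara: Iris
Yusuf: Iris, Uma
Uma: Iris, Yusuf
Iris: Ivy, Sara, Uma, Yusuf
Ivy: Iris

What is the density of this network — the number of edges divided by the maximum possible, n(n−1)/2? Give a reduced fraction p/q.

1/2

There are 5 edges and 5 nodes, so the maximum possible is C(5,2) = 10.
Density = 5/10 = 1/2.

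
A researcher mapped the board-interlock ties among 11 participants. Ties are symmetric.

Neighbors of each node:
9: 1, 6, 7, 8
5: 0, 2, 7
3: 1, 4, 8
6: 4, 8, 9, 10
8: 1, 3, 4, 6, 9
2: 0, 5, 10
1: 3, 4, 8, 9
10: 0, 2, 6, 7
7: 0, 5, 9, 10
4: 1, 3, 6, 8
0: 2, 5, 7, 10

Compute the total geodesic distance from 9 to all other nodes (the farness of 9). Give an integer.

17

Distances from 9: 0:2, 1:1, 2:3, 3:2, 4:2, 5:2, 6:1, 7:1, 8:1, 10:2.
Sum = 2 + 1 + 3 + 2 + 2 + 2 + 1 + 1 + 1 + 2 = 17.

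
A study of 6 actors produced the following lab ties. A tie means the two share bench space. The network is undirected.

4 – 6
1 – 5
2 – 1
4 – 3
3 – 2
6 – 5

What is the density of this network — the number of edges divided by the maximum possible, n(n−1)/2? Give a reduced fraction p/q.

There are 6 edges and 6 nodes, so the maximum possible is C(6,2) = 15.
Density = 6/15 = 2/5.

2/5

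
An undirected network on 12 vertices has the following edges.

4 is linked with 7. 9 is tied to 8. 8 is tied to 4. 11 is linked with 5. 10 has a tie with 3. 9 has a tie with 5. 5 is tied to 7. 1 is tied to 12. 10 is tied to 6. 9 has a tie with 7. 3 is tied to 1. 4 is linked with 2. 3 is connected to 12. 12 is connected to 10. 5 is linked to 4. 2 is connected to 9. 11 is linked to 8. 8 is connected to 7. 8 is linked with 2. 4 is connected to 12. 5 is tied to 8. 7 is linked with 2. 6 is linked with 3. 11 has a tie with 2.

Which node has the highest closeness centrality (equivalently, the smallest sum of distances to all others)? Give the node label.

Farness (sum of distances to all others) for each node — 1:28, 2:22, 3:26, 4:18, 5:22, 6:35, 7:22, 8:21, 9:28, 10:27, 11:29, 12:20.
The smallest farness is 18, for 4, so 4 has the highest closeness.

4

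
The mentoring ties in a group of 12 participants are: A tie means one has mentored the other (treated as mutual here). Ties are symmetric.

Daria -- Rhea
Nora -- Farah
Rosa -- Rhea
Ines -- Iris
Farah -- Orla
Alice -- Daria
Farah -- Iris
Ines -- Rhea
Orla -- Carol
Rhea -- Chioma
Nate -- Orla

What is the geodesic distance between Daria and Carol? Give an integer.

One shortest route is Daria – Rhea – Ines – Iris – Farah – Orla – Carol, which uses 6 edges, and at distance 5 from Daria we only reach {Nora, Orla}, which does not include Carol. So d(Daria,Carol) = 6.

6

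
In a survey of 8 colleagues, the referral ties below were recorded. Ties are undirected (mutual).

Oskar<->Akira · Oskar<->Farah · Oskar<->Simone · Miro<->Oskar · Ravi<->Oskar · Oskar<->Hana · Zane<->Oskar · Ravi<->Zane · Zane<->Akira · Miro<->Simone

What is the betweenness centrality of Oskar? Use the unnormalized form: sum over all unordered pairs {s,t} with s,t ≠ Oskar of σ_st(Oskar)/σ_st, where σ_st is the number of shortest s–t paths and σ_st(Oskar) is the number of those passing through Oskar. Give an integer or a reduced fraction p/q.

Pairs whose geodesics pass through Oskar — Zane–Miro: 1; Zane–Simone: 1; Zane–Hana: 1; Zane–Farah: 1; Akira–Miro: 1; Akira–Simone: 1; Akira–Ravi: 1/2; Akira–Hana: 1; Akira–Farah: 1; Miro–Ravi: 1; Miro–Hana: 1; Miro–Farah: 1; Simone–Ravi: 1; Simone–Hana: 1 … (+4 more pairs).
All other pairs contribute 0.
Summing the contributions gives betweenness(Oskar) = 35/2.

35/2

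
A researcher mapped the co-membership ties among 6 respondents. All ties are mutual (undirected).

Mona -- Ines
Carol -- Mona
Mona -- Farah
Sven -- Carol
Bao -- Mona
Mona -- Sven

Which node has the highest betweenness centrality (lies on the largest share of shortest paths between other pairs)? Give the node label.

Mona

Unnormalized betweenness of each node: Bao:0, Carol:0, Farah:0, Ines:0, Mona:9, Sven:0.
Mona has the largest value, 9, making it the main broker — the node through which the most shortest paths run.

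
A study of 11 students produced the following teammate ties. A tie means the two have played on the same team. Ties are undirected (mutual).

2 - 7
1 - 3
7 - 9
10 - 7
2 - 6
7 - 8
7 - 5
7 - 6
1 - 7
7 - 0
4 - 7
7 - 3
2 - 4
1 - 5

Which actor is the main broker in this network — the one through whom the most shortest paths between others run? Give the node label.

7

Unnormalized betweenness of each node: 0:0, 1:1/2, 2:1/2, 3:0, 4:0, 5:0, 6:0, 7:40, 8:0, 9:0, 10:0.
7 has the largest value, 40, making it the main broker — the node through which the most shortest paths run.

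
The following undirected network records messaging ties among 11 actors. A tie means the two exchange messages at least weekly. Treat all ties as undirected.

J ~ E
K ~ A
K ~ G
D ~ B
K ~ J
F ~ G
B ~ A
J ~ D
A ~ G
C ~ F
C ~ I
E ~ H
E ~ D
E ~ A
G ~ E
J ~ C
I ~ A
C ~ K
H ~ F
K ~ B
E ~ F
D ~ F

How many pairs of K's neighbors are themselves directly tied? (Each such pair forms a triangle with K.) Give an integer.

3

K's neighbors: A, B, C, G, and J.
Neighbor pairs that are themselves tied: K–A–B; K–A–G; K–C–J. Each forms one triangle with K, for 3 in total.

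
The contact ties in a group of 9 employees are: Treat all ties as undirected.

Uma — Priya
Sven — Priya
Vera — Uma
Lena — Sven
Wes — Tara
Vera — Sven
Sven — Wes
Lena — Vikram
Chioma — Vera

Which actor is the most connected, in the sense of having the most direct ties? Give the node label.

Sven

Degrees — Chioma:1, Lena:2, Priya:2, Sven:4, Tara:1, Uma:2, Vera:3, Vikram:1, Wes:2.
The maximum is 4, attained only by Sven.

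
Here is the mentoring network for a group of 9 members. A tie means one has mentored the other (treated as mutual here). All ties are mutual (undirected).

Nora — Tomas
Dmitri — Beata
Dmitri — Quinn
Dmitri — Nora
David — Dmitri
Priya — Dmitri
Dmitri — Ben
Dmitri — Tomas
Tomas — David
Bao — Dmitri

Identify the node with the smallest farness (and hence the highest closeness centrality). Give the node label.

Dmitri

Farness (sum of distances to all others) for each node — Bao:15, Beata:15, Ben:15, David:14, Dmitri:8, Nora:14, Priya:15, Quinn:15, Tomas:13.
The smallest farness is 8, for Dmitri, so Dmitri has the highest closeness.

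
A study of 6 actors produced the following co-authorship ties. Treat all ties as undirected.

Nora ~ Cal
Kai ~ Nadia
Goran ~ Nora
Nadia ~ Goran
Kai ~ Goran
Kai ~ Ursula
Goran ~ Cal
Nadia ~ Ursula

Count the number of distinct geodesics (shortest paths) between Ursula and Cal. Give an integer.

2

The shortest distance is 3. The length-3 paths are: Ursula–Nadia–Goran–Cal; Ursula–Kai–Goran–Cal.
That gives 2 distinct shortest paths.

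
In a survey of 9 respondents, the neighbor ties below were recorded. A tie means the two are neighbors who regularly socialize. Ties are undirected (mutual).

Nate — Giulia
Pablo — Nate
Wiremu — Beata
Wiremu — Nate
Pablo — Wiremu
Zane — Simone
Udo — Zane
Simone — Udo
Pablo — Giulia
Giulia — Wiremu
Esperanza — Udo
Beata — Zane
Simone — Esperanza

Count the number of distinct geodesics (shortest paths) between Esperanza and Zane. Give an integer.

2

The shortest distance is 2. The length-2 paths are: Esperanza–Udo–Zane; Esperanza–Simone–Zane.
That gives 2 distinct shortest paths.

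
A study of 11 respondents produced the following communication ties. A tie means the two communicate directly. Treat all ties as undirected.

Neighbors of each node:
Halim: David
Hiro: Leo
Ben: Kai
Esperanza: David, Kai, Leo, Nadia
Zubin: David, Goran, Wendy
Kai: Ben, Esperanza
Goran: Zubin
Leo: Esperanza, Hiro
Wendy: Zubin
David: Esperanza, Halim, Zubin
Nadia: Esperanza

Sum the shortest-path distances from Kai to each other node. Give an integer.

Distances from Kai: Ben:1, David:2, Esperanza:1, Goran:4, Halim:3, Hiro:3, Leo:2, Nadia:2, Wendy:4, Zubin:3.
Sum = 1 + 2 + 1 + 4 + 3 + 3 + 2 + 2 + 4 + 3 = 25.

25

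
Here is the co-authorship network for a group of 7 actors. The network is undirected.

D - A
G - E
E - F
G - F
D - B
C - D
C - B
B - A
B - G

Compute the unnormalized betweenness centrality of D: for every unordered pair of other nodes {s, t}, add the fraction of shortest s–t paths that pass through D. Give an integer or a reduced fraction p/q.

Pairs whose geodesics pass through D — C–A: 1/2.
All other pairs contribute 0.
Summing the contributions gives betweenness(D) = 1/2.

1/2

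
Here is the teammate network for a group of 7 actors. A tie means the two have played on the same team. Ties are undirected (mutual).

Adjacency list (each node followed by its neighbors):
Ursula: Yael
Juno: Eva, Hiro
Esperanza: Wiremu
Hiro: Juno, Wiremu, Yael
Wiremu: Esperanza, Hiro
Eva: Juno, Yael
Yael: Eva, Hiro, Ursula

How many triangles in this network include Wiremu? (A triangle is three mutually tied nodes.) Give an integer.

0

Wiremu's neighbors are Esperanza and Hiro, but none of them are tied to each other, so no triangle contains Wiremu.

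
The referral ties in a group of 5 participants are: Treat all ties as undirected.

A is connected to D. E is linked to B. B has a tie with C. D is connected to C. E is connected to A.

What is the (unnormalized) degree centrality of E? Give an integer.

E is directly tied to A and B. That is 2 neighbors, so the degree of E is 2.

2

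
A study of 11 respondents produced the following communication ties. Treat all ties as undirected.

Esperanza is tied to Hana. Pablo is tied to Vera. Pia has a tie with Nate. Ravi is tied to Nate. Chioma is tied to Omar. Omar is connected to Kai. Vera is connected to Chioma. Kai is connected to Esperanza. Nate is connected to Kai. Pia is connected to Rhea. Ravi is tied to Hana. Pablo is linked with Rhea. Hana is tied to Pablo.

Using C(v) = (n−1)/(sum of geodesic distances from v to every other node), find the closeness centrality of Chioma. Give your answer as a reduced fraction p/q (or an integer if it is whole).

Distances from Chioma: Esperanza:3, Hana:3, Kai:2, Nate:3, Omar:1, Pablo:2, Pia:4, Ravi:4, Rhea:3, Vera:1. Sum = 26.
n = 11, so closeness = 10/26 = 5/13.

5/13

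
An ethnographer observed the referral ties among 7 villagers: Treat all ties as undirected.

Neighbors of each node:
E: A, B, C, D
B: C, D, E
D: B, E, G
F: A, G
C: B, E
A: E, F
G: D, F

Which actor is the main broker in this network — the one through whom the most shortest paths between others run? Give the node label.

E

Unnormalized betweenness of each node: A:5/2, B:1, C:0, D:7/2, E:11/2, F:1, G:3/2.
E has the largest value, 11/2, making it the main broker — the node through which the most shortest paths run.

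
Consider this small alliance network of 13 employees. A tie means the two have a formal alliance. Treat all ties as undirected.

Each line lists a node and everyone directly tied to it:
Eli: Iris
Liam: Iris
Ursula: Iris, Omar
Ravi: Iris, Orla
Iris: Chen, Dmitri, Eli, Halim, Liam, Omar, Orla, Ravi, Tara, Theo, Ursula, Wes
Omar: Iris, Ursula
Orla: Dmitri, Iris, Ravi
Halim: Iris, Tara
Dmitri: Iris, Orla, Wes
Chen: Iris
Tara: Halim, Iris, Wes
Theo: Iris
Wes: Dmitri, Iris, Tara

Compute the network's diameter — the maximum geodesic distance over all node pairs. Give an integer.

2

Eccentricity of each node (its greatest distance to any other): Chen:2, Dmitri:2, Eli:2, Halim:2, Iris:1, Liam:2, Omar:2, Orla:2, Ravi:2, Tara:2, Theo:2, Ursula:2, Wes:2.
The maximum eccentricity is 2, realized for instance by the pair Eli–Tara via Eli – Iris – Tara. So the diameter is 2.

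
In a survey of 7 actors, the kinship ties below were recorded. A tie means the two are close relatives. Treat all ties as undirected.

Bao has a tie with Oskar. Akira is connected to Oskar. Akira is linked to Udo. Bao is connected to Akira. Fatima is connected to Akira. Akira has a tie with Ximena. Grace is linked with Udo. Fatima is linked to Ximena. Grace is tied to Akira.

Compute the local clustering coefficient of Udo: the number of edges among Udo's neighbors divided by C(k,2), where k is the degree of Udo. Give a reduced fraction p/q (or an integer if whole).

1

Udo's neighbors: Akira and Grace (k = 2).
Possible neighbor pairs: C(2,2) = 1. Edges among them: Akira–Grace → e = 1.
Clustering(Udo) = 1/1.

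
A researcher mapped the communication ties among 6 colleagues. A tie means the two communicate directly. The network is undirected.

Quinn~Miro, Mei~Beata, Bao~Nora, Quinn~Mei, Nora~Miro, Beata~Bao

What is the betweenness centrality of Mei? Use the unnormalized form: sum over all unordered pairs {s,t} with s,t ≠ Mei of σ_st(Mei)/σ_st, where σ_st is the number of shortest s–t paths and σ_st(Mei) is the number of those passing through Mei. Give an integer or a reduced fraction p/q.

2

Pairs whose geodesics pass through Mei — Beata–Quinn: 1; Beata–Miro: 1/2; Quinn–Bao: 1/2.
All other pairs contribute 0.
Summing the contributions gives betweenness(Mei) = 2.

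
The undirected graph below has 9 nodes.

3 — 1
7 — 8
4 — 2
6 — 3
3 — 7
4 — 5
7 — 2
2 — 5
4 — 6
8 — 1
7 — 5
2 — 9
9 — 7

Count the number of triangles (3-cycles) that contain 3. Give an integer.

0

3's neighbors are 1, 6, and 7, but none of them are tied to each other, so no triangle contains 3.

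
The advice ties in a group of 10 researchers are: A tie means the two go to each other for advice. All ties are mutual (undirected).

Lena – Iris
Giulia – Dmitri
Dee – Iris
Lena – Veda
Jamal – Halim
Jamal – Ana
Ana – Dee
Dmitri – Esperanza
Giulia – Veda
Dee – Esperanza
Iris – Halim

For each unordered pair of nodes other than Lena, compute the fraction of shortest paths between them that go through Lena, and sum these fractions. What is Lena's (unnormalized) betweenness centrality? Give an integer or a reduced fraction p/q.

15/2

Pairs whose geodesics pass through Lena — Jamal–Veda: 1; Jamal–Giulia: 1/2; Halim–Veda: 1; Halim–Giulia: 1; Iris–Veda: 1; Iris–Giulia: 1; Veda–Dee: 1; Veda–Ana: 1.
All other pairs contribute 0.
Summing the contributions gives betweenness(Lena) = 15/2.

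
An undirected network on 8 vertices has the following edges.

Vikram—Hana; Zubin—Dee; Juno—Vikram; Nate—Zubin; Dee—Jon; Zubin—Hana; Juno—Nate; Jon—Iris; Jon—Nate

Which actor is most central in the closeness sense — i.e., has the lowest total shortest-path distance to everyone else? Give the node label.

Farness (sum of distances to all others) for each node — Dee:14, Hana:15, Iris:19, Jon:13, Juno:14, Nate:11, Vikram:16, Zubin:12.
The smallest farness is 11, for Nate, so Nate has the highest closeness.

Nate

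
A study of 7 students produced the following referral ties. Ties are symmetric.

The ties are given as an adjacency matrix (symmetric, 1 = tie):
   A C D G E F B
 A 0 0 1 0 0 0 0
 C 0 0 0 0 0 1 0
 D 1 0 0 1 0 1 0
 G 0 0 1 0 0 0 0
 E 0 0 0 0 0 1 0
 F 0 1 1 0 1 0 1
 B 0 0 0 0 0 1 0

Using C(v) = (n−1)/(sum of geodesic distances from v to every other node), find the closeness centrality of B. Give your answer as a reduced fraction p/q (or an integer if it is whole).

6/13

Distances from B: A:3, C:2, D:2, E:2, F:1, G:3. Sum = 13.
n = 7, so closeness = 6/13.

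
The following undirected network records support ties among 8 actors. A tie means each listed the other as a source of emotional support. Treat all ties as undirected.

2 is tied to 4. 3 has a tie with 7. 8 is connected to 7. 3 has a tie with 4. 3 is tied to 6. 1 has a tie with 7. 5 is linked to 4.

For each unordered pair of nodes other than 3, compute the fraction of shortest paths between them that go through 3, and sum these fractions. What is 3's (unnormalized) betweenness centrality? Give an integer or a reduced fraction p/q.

15

Pairs whose geodesics pass through 3 — 4–6: 1; 4–7: 1; 4–1: 1; 4–8: 1; 6–7: 1; 6–1: 1; 6–8: 1; 6–5: 1; 6–2: 1; 7–5: 1; 7–2: 1; 1–5: 1; 1–2: 1; 8–5: 1 … (+1 more pairs).
All other pairs contribute 0.
Summing the contributions gives betweenness(3) = 15.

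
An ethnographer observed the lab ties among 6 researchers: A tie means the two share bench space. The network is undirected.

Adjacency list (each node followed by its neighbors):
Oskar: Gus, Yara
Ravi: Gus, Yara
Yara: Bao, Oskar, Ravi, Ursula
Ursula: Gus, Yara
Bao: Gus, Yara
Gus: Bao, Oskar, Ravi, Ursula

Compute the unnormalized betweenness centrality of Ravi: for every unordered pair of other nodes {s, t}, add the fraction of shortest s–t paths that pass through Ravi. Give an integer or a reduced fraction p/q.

Pairs whose geodesics pass through Ravi — Yara–Gus: 1/4.
All other pairs contribute 0.
Summing the contributions gives betweenness(Ravi) = 1/4.

1/4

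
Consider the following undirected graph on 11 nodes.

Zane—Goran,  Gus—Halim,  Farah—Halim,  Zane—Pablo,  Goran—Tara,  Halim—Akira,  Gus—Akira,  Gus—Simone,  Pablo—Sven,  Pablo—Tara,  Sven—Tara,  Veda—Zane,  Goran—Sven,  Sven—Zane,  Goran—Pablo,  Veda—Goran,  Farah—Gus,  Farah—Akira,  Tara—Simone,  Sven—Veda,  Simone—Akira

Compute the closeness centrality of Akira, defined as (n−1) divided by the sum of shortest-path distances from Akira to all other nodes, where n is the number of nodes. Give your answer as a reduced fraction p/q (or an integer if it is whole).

10/23

Distances from Akira: Farah:1, Goran:3, Gus:1, Halim:1, Pablo:3, Simone:1, Sven:3, Tara:2, Veda:4, Zane:4. Sum = 23.
n = 11, so closeness = 10/23.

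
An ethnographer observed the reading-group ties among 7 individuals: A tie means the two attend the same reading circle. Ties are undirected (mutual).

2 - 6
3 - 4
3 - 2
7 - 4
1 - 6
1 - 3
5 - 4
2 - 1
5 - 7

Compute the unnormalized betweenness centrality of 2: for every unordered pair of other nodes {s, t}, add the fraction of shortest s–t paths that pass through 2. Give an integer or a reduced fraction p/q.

2

Pairs whose geodesics pass through 2 — 6–3: 1/2; 6–4: 1/2; 6–5: 1/2; 6–7: 1/2.
All other pairs contribute 0.
Summing the contributions gives betweenness(2) = 2.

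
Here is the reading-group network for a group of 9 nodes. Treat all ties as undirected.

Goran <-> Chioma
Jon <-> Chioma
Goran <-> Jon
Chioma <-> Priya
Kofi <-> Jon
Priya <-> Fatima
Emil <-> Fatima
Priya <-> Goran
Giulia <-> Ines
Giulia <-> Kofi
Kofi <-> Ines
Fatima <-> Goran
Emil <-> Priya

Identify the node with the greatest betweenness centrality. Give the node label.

Jon

Unnormalized betweenness of each node: Chioma:10/3, Emil:0, Fatima:11/6, Giulia:0, Goran:55/6, Ines:0, Jon:15, Kofi:12, Priya:14/3.
Jon has the largest value, 15, making it the main broker — the node through which the most shortest paths run.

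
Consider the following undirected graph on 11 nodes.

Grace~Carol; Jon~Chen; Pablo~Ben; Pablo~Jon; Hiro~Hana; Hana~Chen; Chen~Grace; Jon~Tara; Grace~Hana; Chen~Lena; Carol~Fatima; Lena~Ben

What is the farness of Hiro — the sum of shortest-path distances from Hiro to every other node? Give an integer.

30

Distances from Hiro: Ben:4, Carol:3, Chen:2, Fatima:4, Grace:2, Hana:1, Jon:3, Lena:3, Pablo:4, Tara:4.
Sum = 4 + 3 + 2 + 4 + 2 + 1 + 3 + 3 + 4 + 4 = 30.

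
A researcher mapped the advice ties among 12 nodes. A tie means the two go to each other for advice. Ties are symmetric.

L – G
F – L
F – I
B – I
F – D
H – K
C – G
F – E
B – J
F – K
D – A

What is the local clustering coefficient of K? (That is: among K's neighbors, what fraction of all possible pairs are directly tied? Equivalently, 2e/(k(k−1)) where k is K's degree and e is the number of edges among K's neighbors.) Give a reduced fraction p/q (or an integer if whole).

0

K's neighbors: F and H (k = 2).
Possible neighbor pairs: C(2,2) = 1. Edges among them: none → e = 0.
Clustering(K) = 0/1.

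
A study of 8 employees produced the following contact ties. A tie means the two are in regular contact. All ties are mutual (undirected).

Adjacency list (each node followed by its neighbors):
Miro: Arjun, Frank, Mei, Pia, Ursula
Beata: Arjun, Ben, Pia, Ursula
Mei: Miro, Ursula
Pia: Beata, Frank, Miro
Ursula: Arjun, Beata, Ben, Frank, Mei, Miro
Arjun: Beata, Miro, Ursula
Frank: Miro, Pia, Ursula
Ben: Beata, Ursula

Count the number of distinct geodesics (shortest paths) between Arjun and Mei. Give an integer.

The shortest distance is 2. The length-2 paths are: Arjun–Miro–Mei; Arjun–Ursula–Mei.
That gives 2 distinct shortest paths.

2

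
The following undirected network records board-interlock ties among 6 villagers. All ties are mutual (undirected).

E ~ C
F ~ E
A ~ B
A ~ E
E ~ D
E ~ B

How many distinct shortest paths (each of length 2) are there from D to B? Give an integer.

The shortest distance is 2, and the only length-2 path is D–E–B. So there is exactly 1 shortest path.

1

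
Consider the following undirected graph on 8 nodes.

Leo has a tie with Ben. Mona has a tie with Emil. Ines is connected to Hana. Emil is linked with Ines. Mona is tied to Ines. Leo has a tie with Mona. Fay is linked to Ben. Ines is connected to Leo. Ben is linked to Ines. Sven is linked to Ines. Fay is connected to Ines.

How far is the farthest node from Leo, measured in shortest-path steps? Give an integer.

Distances from Leo: Ben:1, Emil:2, Fay:2, Hana:2, Ines:1, Mona:1, Sven:2.
The largest is 2 (to Emil, Hana, Fay, and Sven), so the eccentricity of Leo is 2.

2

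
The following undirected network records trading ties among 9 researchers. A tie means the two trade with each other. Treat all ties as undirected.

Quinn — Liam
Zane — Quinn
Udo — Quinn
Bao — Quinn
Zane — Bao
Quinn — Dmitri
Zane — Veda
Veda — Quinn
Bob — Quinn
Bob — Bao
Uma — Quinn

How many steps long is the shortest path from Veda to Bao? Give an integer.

One shortest route is Veda – Quinn – Bao, which uses 2 edges, and Veda and Bao are not directly tied, so nothing shorter exists. So d(Veda,Bao) = 2.

2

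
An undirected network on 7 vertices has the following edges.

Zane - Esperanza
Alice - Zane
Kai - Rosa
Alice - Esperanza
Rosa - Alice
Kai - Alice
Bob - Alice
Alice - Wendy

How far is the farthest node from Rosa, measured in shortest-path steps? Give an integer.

2

Distances from Rosa: Alice:1, Bob:2, Esperanza:2, Kai:1, Wendy:2, Zane:2.
The largest is 2 (to Zane, Esperanza, Bob, and Wendy), so the eccentricity of Rosa is 2.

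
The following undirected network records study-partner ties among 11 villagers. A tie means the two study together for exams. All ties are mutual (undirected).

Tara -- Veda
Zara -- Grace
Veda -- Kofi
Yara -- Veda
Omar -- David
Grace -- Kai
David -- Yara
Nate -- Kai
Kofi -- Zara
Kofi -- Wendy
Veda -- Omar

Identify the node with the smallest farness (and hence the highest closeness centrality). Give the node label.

Kofi

Farness (sum of distances to all others) for each node — David:36, Grace:29, Kai:36, Kofi:21, Nate:45, Omar:29, Tara:31, Veda:22, Wendy:30, Yara:29, Zara:24.
The smallest farness is 21, for Kofi, so Kofi has the highest closeness.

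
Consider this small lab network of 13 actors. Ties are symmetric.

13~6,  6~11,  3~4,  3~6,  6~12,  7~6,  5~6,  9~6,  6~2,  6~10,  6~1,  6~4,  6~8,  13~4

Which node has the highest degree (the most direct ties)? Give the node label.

Degrees — 1:1, 2:1, 3:2, 4:3, 5:1, 6:12, 7:1, 8:1, 9:1, 10:1, 11:1, 12:1, 13:2.
The maximum is 12, attained only by 6.

6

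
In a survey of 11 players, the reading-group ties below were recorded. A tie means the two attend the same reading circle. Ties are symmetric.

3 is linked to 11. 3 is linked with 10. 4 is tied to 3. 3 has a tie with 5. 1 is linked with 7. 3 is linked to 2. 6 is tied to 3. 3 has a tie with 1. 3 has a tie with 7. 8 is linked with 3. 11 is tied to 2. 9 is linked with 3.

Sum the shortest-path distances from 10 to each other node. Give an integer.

Distances from 10: 1:2, 2:2, 3:1, 4:2, 5:2, 6:2, 7:2, 8:2, 9:2, 11:2.
Sum = 2 + 2 + 1 + 2 + 2 + 2 + 2 + 2 + 2 + 2 = 19.

19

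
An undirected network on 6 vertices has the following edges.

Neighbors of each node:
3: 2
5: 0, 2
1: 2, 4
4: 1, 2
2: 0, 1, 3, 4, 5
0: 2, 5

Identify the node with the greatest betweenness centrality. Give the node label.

2

Unnormalized betweenness of each node: 0:0, 1:0, 2:8, 3:0, 4:0, 5:0.
2 has the largest value, 8, making it the main broker — the node through which the most shortest paths run.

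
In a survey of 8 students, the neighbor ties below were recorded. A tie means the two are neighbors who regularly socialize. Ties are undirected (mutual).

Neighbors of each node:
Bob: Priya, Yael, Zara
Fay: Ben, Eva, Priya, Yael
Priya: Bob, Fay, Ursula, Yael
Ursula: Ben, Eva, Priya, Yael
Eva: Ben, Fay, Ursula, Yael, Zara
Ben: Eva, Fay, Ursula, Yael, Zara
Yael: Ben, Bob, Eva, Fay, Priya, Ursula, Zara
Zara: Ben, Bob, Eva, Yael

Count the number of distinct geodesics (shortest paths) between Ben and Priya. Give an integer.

The shortest distance is 2. The length-2 paths are: Ben–Ursula–Priya; Ben–Yael–Priya; Ben–Fay–Priya.
That gives 3 distinct shortest paths.

3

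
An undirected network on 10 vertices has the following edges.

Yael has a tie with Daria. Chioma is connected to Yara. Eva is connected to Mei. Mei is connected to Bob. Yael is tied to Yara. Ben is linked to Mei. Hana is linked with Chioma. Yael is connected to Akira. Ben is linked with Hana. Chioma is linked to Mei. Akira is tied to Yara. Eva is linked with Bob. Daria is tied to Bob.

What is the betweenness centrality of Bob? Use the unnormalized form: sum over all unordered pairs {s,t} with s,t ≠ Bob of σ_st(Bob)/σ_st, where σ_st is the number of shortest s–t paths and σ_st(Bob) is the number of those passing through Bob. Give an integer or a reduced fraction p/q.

13/2

Pairs whose geodesics pass through Bob — Akira–Eva: 1/2; Chioma–Daria: 1/2; Hana–Daria: 2/3; Ben–Daria: 1; Ben–Yael: 1/3; Mei–Daria: 1; Mei–Yael: 1/2; Eva–Daria: 1; Eva–Yael: 1.
All other pairs contribute 0.
Summing the contributions gives betweenness(Bob) = 13/2.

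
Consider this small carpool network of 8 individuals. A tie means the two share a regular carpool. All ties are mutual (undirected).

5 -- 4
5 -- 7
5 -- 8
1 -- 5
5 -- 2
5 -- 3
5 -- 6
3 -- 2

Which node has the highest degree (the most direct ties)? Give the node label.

5

Degrees — 1:1, 2:2, 3:2, 4:1, 5:7, 6:1, 7:1, 8:1.
The maximum is 7, attained only by 5.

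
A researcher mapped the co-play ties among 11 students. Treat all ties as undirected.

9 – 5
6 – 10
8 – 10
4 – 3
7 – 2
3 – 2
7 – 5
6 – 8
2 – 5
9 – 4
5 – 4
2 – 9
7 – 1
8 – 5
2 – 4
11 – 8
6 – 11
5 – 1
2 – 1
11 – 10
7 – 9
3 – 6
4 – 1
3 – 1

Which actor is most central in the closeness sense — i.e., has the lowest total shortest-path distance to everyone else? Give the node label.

Farness (sum of distances to all others) for each node — 1:17, 2:16, 3:16, 4:17, 5:14, 6:18, 7:19, 8:16, 9:19, 10:22, 11:22.
The smallest farness is 14, for 5, so 5 has the highest closeness.

5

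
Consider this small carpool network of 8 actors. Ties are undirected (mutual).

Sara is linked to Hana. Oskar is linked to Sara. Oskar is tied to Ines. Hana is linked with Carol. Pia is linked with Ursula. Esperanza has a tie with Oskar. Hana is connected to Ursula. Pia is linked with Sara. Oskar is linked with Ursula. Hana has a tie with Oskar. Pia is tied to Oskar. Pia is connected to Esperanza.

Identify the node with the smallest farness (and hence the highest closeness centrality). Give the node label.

Oskar

Farness (sum of distances to all others) for each node — Carol:16, Esperanza:13, Hana:10, Ines:14, Oskar:8, Pia:11, Sara:11, Ursula:11.
The smallest farness is 8, for Oskar, so Oskar has the highest closeness.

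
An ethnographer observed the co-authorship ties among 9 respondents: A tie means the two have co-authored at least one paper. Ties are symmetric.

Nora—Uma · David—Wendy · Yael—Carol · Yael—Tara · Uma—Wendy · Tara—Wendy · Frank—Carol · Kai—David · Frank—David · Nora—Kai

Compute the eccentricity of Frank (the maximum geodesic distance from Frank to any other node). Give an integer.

Distances from Frank: Carol:1, David:1, Kai:2, Nora:3, Tara:3, Uma:3, Wendy:2, Yael:2.
The largest is 3 (to Tara, Uma, and Nora), so the eccentricity of Frank is 3.

3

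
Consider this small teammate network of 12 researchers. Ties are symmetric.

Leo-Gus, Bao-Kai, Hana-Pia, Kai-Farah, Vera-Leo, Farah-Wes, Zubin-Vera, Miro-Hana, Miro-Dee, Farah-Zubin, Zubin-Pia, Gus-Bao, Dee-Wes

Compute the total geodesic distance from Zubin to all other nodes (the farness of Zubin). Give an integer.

23

Distances from Zubin: Bao:3, Dee:3, Farah:1, Gus:3, Hana:2, Kai:2, Leo:2, Miro:3, Pia:1, Vera:1, Wes:2.
Sum = 3 + 3 + 1 + 3 + 2 + 2 + 2 + 3 + 1 + 1 + 2 = 23.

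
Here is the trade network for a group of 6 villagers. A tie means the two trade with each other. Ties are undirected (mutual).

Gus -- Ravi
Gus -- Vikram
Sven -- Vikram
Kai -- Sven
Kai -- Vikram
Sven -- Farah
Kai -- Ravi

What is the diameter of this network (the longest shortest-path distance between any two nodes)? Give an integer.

Eccentricity of each node (its greatest distance to any other): Farah:3, Gus:3, Kai:2, Ravi:3, Sven:2, Vikram:2.
The maximum eccentricity is 3, realized for instance by the pair Farah–Gus via Farah – Sven – Vikram – Gus. So the diameter is 3.

3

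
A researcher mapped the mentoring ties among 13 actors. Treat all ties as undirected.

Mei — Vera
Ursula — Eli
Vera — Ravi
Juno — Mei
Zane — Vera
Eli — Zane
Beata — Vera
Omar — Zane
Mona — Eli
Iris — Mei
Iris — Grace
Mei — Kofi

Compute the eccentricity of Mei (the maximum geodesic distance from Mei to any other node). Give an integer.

Distances from Mei: Beata:2, Eli:3, Grace:2, Iris:1, Juno:1, Kofi:1, Mona:4, Omar:3, Ravi:2, Ursula:4, Vera:1, Zane:2.
The largest is 4 (to Ursula and Mona), so the eccentricity of Mei is 4.

4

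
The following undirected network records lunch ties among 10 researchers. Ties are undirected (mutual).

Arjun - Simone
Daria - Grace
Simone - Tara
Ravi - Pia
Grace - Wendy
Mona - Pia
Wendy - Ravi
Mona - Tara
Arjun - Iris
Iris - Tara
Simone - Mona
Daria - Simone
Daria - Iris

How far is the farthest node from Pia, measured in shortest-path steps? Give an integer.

3

Distances from Pia: Arjun:3, Daria:3, Grace:3, Iris:3, Mona:1, Ravi:1, Simone:2, Tara:2, Wendy:2.
The largest is 3 (to Grace, Iris, Arjun, and Daria), so the eccentricity of Pia is 3.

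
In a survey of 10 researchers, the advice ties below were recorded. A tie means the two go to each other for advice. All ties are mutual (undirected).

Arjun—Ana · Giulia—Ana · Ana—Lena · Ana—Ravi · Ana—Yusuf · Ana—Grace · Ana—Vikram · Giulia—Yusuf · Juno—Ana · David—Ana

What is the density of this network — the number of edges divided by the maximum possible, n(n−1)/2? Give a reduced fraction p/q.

2/9

There are 10 edges and 10 nodes, so the maximum possible is C(10,2) = 45.
Density = 10/45 = 2/9.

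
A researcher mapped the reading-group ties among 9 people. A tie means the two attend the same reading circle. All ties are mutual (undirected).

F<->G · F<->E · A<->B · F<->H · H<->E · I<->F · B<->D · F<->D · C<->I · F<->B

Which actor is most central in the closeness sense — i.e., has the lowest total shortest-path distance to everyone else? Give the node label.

Farness (sum of distances to all others) for each node — A:21, B:14, C:22, D:15, E:16, F:10, G:17, H:16, I:15.
The smallest farness is 10, for F, so F has the highest closeness.

F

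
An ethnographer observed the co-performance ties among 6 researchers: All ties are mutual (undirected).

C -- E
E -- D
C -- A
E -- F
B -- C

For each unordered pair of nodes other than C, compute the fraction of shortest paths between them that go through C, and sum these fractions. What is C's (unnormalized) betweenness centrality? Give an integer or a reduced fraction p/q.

7

Pairs whose geodesics pass through C — A–B: 1; A–E: 1; A–F: 1; A–D: 1; B–E: 1; B–F: 1; B–D: 1.
All other pairs contribute 0.
Summing the contributions gives betweenness(C) = 7.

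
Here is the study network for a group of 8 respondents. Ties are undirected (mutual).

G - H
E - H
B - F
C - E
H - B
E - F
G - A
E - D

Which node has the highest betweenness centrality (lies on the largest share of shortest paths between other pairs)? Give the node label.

E

Unnormalized betweenness of each node: A:0, B:3/2, C:0, D:0, E:25/2, F:3/2, G:6, H:23/2.
E has the largest value, 25/2, making it the main broker — the node through which the most shortest paths run.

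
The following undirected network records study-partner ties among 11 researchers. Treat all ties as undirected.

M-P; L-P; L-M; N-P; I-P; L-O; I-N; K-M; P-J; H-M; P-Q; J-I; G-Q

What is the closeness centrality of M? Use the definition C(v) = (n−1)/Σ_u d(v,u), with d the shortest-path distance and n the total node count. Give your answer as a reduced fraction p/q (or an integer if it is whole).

10/17

Distances from M: G:3, H:1, I:2, J:2, K:1, L:1, N:2, O:2, P:1, Q:2. Sum = 17.
n = 11, so closeness = 10/17.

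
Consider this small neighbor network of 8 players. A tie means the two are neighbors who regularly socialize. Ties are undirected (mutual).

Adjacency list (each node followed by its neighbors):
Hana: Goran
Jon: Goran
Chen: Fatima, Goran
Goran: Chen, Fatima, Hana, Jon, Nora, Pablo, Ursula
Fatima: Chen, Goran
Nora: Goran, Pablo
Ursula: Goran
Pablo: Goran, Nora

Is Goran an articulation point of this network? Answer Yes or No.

Removing Goran leaves {Chen and Fatima} with no path to {Nora and Pablo}, so the network splits into 5 components. Goran is a cut vertex.

Yes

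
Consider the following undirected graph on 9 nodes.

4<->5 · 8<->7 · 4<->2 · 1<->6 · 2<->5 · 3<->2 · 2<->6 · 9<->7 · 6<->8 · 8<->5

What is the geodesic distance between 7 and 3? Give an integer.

4

One shortest route is 7 – 8 – 5 – 2 – 3, which uses 4 edges, and at distance 3 from 7 we only reach {1, 2, 4}, which does not include 3. So d(7,3) = 4.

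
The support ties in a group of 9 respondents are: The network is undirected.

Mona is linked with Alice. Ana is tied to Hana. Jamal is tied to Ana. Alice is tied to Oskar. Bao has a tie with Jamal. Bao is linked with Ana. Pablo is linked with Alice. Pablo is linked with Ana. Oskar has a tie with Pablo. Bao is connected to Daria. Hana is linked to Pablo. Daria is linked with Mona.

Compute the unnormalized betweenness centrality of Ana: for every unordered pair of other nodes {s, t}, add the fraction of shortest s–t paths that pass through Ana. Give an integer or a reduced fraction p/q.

Pairs whose geodesics pass through Ana — Hana–Jamal: 1; Hana–Bao: 1; Hana–Daria: 1; Jamal–Alice: 1; Jamal–Oskar: 1; Jamal–Pablo: 1; Bao–Alice: 1/2; Bao–Oskar: 1; Bao–Pablo: 1; Daria–Pablo: 1/2.
All other pairs contribute 0.
Summing the contributions gives betweenness(Ana) = 9.

9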